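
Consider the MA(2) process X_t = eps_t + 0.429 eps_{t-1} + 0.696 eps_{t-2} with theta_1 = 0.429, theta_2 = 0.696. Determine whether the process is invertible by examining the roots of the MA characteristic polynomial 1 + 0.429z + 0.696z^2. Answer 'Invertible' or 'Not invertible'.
\text{Invertible}

The MA(q) characteristic polynomial is P(z) = 1 + 0.429z + 0.696z^2.
Invertibility requires all roots to lie outside the unit circle, i.e. |z| > 1 for every root.
Set 1 + (0.429) z + (0.696) z^2 = 0, i.e. a z^2 + b z + c = 0 with a = 0.696, b = 0.429, c = 1.
Discriminant D = b^2 - 4ac = (0.429)^2 - 4*(0.696)*1 = 0.184041 - (2.784) = -2.599959.
D < 0, so the roots are the complex-conjugate pair z = (-b +/- i sqrt(-D)) / (2a) = -0.3082 +/- 1.1584i.
For a conjugate pair |z|^2 = z * conj(z) = (product of roots) = c/a = 1/(0.696) = 1.436782, so |z| = sqrt(1.436782) = 1.1987 for both roots.
Moduli of all roots: 1.1987, 1.1987.
All moduli strictly greater than 1? Yes.
Verdict: Invertible.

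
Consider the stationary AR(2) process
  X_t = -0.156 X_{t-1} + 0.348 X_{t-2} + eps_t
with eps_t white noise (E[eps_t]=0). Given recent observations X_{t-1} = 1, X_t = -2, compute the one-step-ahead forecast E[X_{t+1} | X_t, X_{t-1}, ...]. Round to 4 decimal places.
E[X_{t+1} \mid \mathcal F_t] = 0.6600

For an AR(p) model X_t = c + sum_i phi_i X_{t-i} + eps_t, the
one-step-ahead conditional mean is
  E[X_{t+1} | X_t, ...] = c + sum_i phi_i X_{t+1-i}.
Substitute known values:
  E[X_{t+1} | ...] = (-0.156) * (-2) + (0.348) * (1)
                   = 0.6600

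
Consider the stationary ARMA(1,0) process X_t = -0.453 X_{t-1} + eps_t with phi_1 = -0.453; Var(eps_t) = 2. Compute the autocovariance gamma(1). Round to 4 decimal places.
\gamma(1) = -1.1399

Multiply the model equation by X_{t-k} and take expectations. With theta_0 = psi_0 = 1 and psi_j the MA(infinity) weights, this gives
  gamma(k) - sum_i phi_i gamma(k-i) = c_k,
  c_k = sigma^2 * sum_{j=k..q} theta_j psi_{j-k}   (c_k = 0 for k > q),
using gamma(-m) = gamma(m).
Pure AR (q = 0): c_0 = sigma^2 = 2, c_k = 0 for k >= 1.
Equations for k = 0 and k = 1 (AR order 1):
  gamma(0) = phi_1 gamma(1) + c_0
  gamma(1) = phi_1 gamma(0) + c_1
Substituting the second into the first: gamma(0) (1 - phi_1^2) = c_0 + phi_1 c_1, so
  gamma(0) = c_0 / (1 - phi_1^2) = 2 / (1 - (-0.453)^2) = 2 / 0.794791 = 2.516385.
  gamma(1) = phi_1 gamma(0) = (-0.453)(2.516385) = -1.139922.
Therefore gamma(1) = -1.1399 (to 4 decimal places).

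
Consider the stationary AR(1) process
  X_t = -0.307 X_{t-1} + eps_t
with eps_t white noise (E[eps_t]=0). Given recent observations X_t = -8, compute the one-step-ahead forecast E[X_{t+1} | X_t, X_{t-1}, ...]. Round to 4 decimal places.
E[X_{t+1} \mid \mathcal F_t] = 2.4560

For an AR(p) model X_t = c + sum_i phi_i X_{t-i} + eps_t, the
one-step-ahead conditional mean is
  E[X_{t+1} | X_t, ...] = c + sum_i phi_i X_{t+1-i}.
Substitute known values:
  E[X_{t+1} | ...] = (-0.307) * (-8)
                   = 2.4560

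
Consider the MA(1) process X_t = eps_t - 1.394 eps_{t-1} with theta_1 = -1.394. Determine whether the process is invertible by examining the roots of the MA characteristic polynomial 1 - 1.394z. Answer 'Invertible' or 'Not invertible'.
\text{Not invertible}

The MA(q) characteristic polynomial is P(z) = 1 - 1.394z.
Invertibility requires all roots to lie outside the unit circle, i.e. |z| > 1 for every root.
This is linear in z: 1 + (-1.394) z = 0  =>  z = -1/(-1.394) = 0.71736,  |z| = 0.71736.
Moduli of all roots: 0.7174.
All moduli strictly greater than 1? No.
Verdict: Not invertible.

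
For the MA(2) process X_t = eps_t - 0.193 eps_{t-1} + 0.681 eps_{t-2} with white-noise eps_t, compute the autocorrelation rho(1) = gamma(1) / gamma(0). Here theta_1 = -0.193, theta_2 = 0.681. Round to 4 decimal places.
\rho(1) = -0.2161

For an MA(q) process with theta_0 = 1, the autocovariance is
  gamma(k) = sigma^2 * sum_{i=0..q-k} theta_i * theta_{i+k},
and rho(k) = gamma(k) / gamma(0). Sigma^2 cancels.
  numerator   = (1)*(-0.193) + (-0.193)*(0.681) = -0.324433.
  denominator = (1)^2 + (-0.193)^2 + (0.681)^2 = 1.50101.
  rho(1) = -0.324433 / 1.50101 = -0.2161.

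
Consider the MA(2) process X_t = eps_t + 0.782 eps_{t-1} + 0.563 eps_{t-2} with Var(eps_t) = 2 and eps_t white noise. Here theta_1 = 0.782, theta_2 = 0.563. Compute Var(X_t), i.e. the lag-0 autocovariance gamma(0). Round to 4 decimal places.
\gamma(0) = 3.8570

For an MA(q) process X_t = eps_t + sum_i theta_i eps_{t-i} with
Var(eps_t) = sigma^2, the variance is
  gamma(0) = sigma^2 * (1 + sum_i theta_i^2).
  sum_i theta_i^2 = (0.782)^2 + (0.563)^2 = 0.611524 + 0.316969 = 0.928493.
  gamma(0) = 2 * (1 + 0.928493) = 2 * 1.928493 = 3.856986, which rounds to 3.8570.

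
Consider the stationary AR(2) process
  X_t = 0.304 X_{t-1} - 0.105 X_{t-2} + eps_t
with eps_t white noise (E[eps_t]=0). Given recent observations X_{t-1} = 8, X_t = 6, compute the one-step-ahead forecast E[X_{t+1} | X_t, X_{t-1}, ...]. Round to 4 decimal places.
E[X_{t+1} \mid \mathcal F_t] = 0.9840

For an AR(p) model X_t = c + sum_i phi_i X_{t-i} + eps_t, the
one-step-ahead conditional mean is
  E[X_{t+1} | X_t, ...] = c + sum_i phi_i X_{t+1-i}.
Substitute known values:
  E[X_{t+1} | ...] = (0.304) * (6) + (-0.105) * (8)
                   = 0.9840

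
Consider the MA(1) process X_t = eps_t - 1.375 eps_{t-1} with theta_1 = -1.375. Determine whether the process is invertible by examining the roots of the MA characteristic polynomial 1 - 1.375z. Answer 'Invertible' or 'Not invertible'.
\text{Not invertible}

The MA(q) characteristic polynomial is P(z) = 1 - 1.375z.
Invertibility requires all roots to lie outside the unit circle, i.e. |z| > 1 for every root.
This is linear in z: 1 + (-1.375) z = 0  =>  z = -1/(-1.375) = 0.727273,  |z| = 0.727273.
Moduli of all roots: 0.7273.
All moduli strictly greater than 1? No.
Verdict: Not invertible.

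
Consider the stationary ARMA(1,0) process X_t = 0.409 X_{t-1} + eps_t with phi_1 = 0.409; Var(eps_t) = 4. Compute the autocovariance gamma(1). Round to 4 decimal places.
\gamma(1) = 1.9646

Multiply the model equation by X_{t-k} and take expectations. With theta_0 = psi_0 = 1 and psi_j the MA(infinity) weights, this gives
  gamma(k) - sum_i phi_i gamma(k-i) = c_k,
  c_k = sigma^2 * sum_{j=k..q} theta_j psi_{j-k}   (c_k = 0 for k > q),
using gamma(-m) = gamma(m).
Pure AR (q = 0): c_0 = sigma^2 = 4, c_k = 0 for k >= 1.
Equations for k = 0 and k = 1 (AR order 1):
  gamma(0) = phi_1 gamma(1) + c_0
  gamma(1) = phi_1 gamma(0) + c_1
Substituting the second into the first: gamma(0) (1 - phi_1^2) = c_0 + phi_1 c_1, so
  gamma(0) = c_0 / (1 - phi_1^2) = 4 / (1 - (0.409)^2) = 4 / 0.832719 = 4.803541.
  gamma(1) = phi_1 gamma(0) = (0.409)(4.803541) = 1.964648.
Therefore gamma(1) = 1.9646 (to 4 decimal places).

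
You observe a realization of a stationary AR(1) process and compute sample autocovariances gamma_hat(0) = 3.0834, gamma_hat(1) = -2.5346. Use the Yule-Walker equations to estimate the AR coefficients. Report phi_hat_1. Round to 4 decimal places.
\hat\phi_{1} = -0.8220

The Yule-Walker equations for an AR(p) process read, in matrix form,
  Gamma_p phi = r_p,   with   (Gamma_p)_{ij} = gamma(|i - j|),
                       (r_p)_i = gamma(i),   i,j = 1..p.
Substitute the sample gammas (Toeplitz matrix and right-hand side of size 1):
  Gamma_p = [[3.0834]]
  r_p     = [-2.5346]
With p = 1 this is the single equation gamma(0) phi_1 = gamma(1):
  phi_hat_1 = gamma(1) / gamma(0) = -2.5346 / 3.0834 = -0.8220.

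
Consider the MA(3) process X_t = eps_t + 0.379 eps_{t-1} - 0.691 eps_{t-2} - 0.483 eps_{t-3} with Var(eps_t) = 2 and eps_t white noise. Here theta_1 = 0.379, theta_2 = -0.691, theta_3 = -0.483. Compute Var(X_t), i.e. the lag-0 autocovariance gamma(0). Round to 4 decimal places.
\gamma(0) = 3.7088

For an MA(q) process X_t = eps_t + sum_i theta_i eps_{t-i} with
Var(eps_t) = sigma^2, the variance is
  gamma(0) = sigma^2 * (1 + sum_i theta_i^2).
  sum_i theta_i^2 = (0.379)^2 + (-0.691)^2 + (-0.483)^2 = 0.143641 + 0.477481 + 0.233289 = 0.854411.
  gamma(0) = 2 * (1 + 0.854411) = 2 * 1.854411 = 3.708822, which rounds to 3.7088.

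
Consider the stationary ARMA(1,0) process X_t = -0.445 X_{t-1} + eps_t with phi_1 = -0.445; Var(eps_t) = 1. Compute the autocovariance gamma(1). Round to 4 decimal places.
\gamma(1) = -0.5549

Multiply the model equation by X_{t-k} and take expectations. With theta_0 = psi_0 = 1 and psi_j the MA(infinity) weights, this gives
  gamma(k) - sum_i phi_i gamma(k-i) = c_k,
  c_k = sigma^2 * sum_{j=k..q} theta_j psi_{j-k}   (c_k = 0 for k > q),
using gamma(-m) = gamma(m).
Pure AR (q = 0): c_0 = sigma^2 = 1, c_k = 0 for k >= 1.
Equations for k = 0 and k = 1 (AR order 1):
  gamma(0) = phi_1 gamma(1) + c_0
  gamma(1) = phi_1 gamma(0) + c_1
Substituting the second into the first: gamma(0) (1 - phi_1^2) = c_0 + phi_1 c_1, so
  gamma(0) = c_0 / (1 - phi_1^2) = 1 / (1 - (-0.445)^2) = 1 / 0.801975 = 1.246922.
  gamma(1) = phi_1 gamma(0) = (-0.445)(1.246922) = -0.55488.
Therefore gamma(1) = -0.5549 (to 4 decimal places).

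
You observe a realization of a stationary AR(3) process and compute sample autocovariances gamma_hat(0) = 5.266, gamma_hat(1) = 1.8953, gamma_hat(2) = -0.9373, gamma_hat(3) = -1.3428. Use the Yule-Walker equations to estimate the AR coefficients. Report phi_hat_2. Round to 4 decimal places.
\hat\phi_{2} = -0.3270

The Yule-Walker equations for an AR(p) process read, in matrix form,
  Gamma_p phi = r_p,   with   (Gamma_p)_{ij} = gamma(|i - j|),
                       (r_p)_i = gamma(i),   i,j = 1..p.
Substitute the sample gammas (Toeplitz matrix and right-hand side of size 3):
  Gamma_p = [[5.266, 1.8953, -0.9373], [1.8953, 5.266, 1.8953], [-0.9373, 1.8953, 5.266]]
  r_p     = [1.8953, -0.9373, -1.3428]
Written out (R1..R3):
  (R1) 5.266 phi_1 + 1.8953 phi_2 - 0.9373 phi_3 = 1.8953
  (R2) 1.8953 phi_1 + 5.266 phi_2 + 1.8953 phi_3 = -0.9373
  (R3) -0.9373 phi_1 + 1.8953 phi_2 + 5.266 phi_3 = -1.3428
Gaussian elimination:
  R2 <- R2 - (1.8953/5.266) R1 = R2 - (0.359913) R1:  4.583858 phi_2 + 2.232646 phi_3 = -1.619442
  R3 <- R3 - (-0.9373/5.266) R1 = R3 - (-0.177991) R1:  2.232646 phi_2 + 5.099169 phi_3 = -1.005454
  R3 <- R3 - (2.232646/4.583858) R2 = R3 - (0.487067) R2:  4.011721 phi_3 = -0.216677
Back-substitution:
  phi_hat_3 = -0.216677 / 4.011721 = -0.054011
  phi_hat_2 = (-1.619442 - (2.232646)(-0.054011)) / 4.583858 = -0.326986
  phi_hat_1 = (1.8953 - (1.8953)(-0.326986) - (-0.9373)(-0.054011)) / 5.266 = 0.467985
So phi_hat = [0.4680, -0.3270, -0.0540].
Therefore phi_hat_2 = -0.3270.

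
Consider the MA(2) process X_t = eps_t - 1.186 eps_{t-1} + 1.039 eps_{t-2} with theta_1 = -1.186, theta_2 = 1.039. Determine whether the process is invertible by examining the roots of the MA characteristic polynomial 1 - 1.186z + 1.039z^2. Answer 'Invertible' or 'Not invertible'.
\text{Not invertible}

The MA(q) characteristic polynomial is P(z) = 1 - 1.186z + 1.039z^2.
Invertibility requires all roots to lie outside the unit circle, i.e. |z| > 1 for every root.
Set 1 + (-1.186) z + (1.039) z^2 = 0, i.e. a z^2 + b z + c = 0 with a = 1.039, b = -1.186, c = 1.
Discriminant D = b^2 - 4ac = (-1.186)^2 - 4*(1.039)*1 = 1.406596 - (4.156) = -2.749404.
D < 0, so the roots are the complex-conjugate pair z = (-b +/- i sqrt(-D)) / (2a) = 0.5707 +/- 0.7979i.
For a conjugate pair |z|^2 = z * conj(z) = (product of roots) = c/a = 1/(1.039) = 0.962464, so |z| = sqrt(0.962464) = 0.9811 for both roots.
Moduli of all roots: 0.9811, 0.9811.
All moduli strictly greater than 1? No.
Verdict: Not invertible.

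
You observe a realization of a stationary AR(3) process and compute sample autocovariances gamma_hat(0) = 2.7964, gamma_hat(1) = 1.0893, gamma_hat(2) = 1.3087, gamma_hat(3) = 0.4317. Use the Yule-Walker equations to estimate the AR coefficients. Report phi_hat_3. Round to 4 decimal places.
\hat\phi_{3} = -0.1440

The Yule-Walker equations for an AR(p) process read, in matrix form,
  Gamma_p phi = r_p,   with   (Gamma_p)_{ij} = gamma(|i - j|),
                       (r_p)_i = gamma(i),   i,j = 1..p.
Substitute the sample gammas (Toeplitz matrix and right-hand side of size 3):
  Gamma_p = [[2.7964, 1.0893, 1.3087], [1.0893, 2.7964, 1.0893], [1.3087, 1.0893, 2.7964]]
  r_p     = [1.0893, 1.3087, 0.4317]
Written out (R1..R3):
  (R1) 2.7964 phi_1 + 1.0893 phi_2 + 1.3087 phi_3 = 1.0893
  (R2) 1.0893 phi_1 + 2.7964 phi_2 + 1.0893 phi_3 = 1.3087
  (R3) 1.3087 phi_1 + 1.0893 phi_2 + 2.7964 phi_3 = 0.4317
Gaussian elimination:
  R2 <- R2 - (1.0893/2.7964) R1 = R2 - (0.389537) R1:  2.372078 phi_2 + 0.579514 phi_3 = 0.884378
  R3 <- R3 - (1.3087/2.7964) R1 = R3 - (0.467995) R1:  0.579514 phi_2 + 2.183936 phi_3 = -0.078086
  R3 <- R3 - (0.579514/2.372078) R2 = R3 - (0.244306) R2:  2.042357 phi_3 = -0.294146
Back-substitution:
  phi_hat_3 = -0.294146 / 2.042357 = -0.144023
  phi_hat_2 = (0.884378 - (0.579514)(-0.144023)) / 2.372078 = 0.408014
  phi_hat_1 = (1.0893 - (1.0893)(0.408014) - (1.3087)(-0.144023)) / 2.7964 = 0.298002
So phi_hat = [0.2980, 0.4080, -0.1440].
Therefore phi_hat_3 = -0.1440.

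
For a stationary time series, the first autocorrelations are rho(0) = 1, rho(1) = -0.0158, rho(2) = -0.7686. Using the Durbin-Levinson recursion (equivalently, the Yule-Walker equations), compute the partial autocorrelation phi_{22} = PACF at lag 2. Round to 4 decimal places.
\phi_{22} = -0.7690

The PACF at lag k is phi_{kk}, the last component of the solution
to the Yule-Walker system G_k phi = r_k where
  (G_k)_{ij} = rho(|i - j|), (r_k)_i = rho(i), i,j = 1..k.
Equivalently, Durbin-Levinson gives phi_{kk} iteratively:
  phi_{11} = rho(1)
  phi_{kk} = [rho(k) - sum_{j=1..k-1} phi_{k-1,j} rho(k-j)]
            / [1 - sum_{j=1..k-1} phi_{k-1,j} rho(j)],
  phi_{k,j} = phi_{k-1,j} - phi_{kk} phi_{k-1,k-j},  j = 1..k-1.
Step k = 1:
  phi_11 = rho(1) = -0.0158.
Step k = 2:
  phi_22 = [rho(2) - phi_11 rho(1)] / [1 - phi_11 rho(1)] = [-0.7686 - (-0.0158)(-0.0158)] / [1 - (-0.0158)(-0.0158)]
         = -0.76884964 / 0.99975036 = -0.769.
Therefore phi_{22} = -0.7690.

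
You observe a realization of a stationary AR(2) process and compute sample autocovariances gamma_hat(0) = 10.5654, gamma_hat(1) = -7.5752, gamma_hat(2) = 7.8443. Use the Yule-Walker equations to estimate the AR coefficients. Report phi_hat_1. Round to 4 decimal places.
\hat\phi_{1} = -0.3800

The Yule-Walker equations for an AR(p) process read, in matrix form,
  Gamma_p phi = r_p,   with   (Gamma_p)_{ij} = gamma(|i - j|),
                       (r_p)_i = gamma(i),   i,j = 1..p.
Substitute the sample gammas (Toeplitz matrix and right-hand side of size 2):
  Gamma_p = [[10.5654, -7.5752], [-7.5752, 10.5654]]
  r_p     = [-7.5752, 7.8443]
Written out:
  10.5654 phi_1 - 7.5752 phi_2 = -7.5752
  -7.5752 phi_1 + 10.5654 phi_2 = 7.8443
Solve by Cramer's rule:
  det = gamma(0)^2 - gamma(1)^2 = (10.5654)^2 - (-7.5752)^2 = 111.62767716 - 57.38365504 = 54.24402212
  phi_hat_1 = [gamma(1) gamma(0) - gamma(1) gamma(2)] / det = [(-7.5752)(10.5654) - (-7.5752)(7.8443)] / 54.24402212 = -20.61287672 / 54.24402212 = -0.38
  phi_hat_2 = [gamma(0) gamma(2) - gamma(1)^2] / det = [(10.5654)(7.8443) - (-7.5752)^2] / 54.24402212 = 25.49451218 / 54.24402212 = 0.47
So phi_hat = [-0.3800, 0.4700].
Therefore phi_hat_1 = -0.3800.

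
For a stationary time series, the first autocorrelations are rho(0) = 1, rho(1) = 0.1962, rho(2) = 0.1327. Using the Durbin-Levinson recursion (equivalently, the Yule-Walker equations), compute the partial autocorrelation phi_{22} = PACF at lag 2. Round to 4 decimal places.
\phi_{22} = 0.0980

The PACF at lag k is phi_{kk}, the last component of the solution
to the Yule-Walker system G_k phi = r_k where
  (G_k)_{ij} = rho(|i - j|), (r_k)_i = rho(i), i,j = 1..k.
Equivalently, Durbin-Levinson gives phi_{kk} iteratively:
  phi_{11} = rho(1)
  phi_{kk} = [rho(k) - sum_{j=1..k-1} phi_{k-1,j} rho(k-j)]
            / [1 - sum_{j=1..k-1} phi_{k-1,j} rho(j)],
  phi_{k,j} = phi_{k-1,j} - phi_{kk} phi_{k-1,k-j},  j = 1..k-1.
Step k = 1:
  phi_11 = rho(1) = 0.1962.
Step k = 2:
  phi_22 = [rho(2) - phi_11 rho(1)] / [1 - phi_11 rho(1)] = [0.1327 - (0.1962)(0.1962)] / [1 - (0.1962)(0.1962)]
         = 0.09420556 / 0.96150556 = 0.098.
Therefore phi_{22} = 0.0980.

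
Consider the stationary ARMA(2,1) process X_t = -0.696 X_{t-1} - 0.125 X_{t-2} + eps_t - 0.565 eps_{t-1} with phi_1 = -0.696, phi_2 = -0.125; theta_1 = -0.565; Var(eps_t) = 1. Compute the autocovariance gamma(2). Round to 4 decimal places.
\gamma(2) = 1.3646

Multiply the model equation by X_{t-k} and take expectations. With theta_0 = psi_0 = 1 and psi_j the MA(infinity) weights, this gives
  gamma(k) - sum_i phi_i gamma(k-i) = c_k,
  c_k = sigma^2 * sum_{j=k..q} theta_j psi_{j-k}   (c_k = 0 for k > q),
using gamma(-m) = gamma(m).
psi-weights needed (psi_j = theta_j + sum_i phi_i psi_{j-i}):
  psi_1 = theta_1 + phi_1 = -0.565 + (-0.696) = -1.261
Right-hand sides:
  c_0 = sigma^2 (1 + theta_1 psi_1) = 1 * (1 + (-0.565)(-1.261)) = 1 * 1.712465 = 1.712465
  c_1 = sigma^2 theta_1 = 1 * (-0.565) = -0.565
  c_2 = 0
Equations for k = 0, 1, 2 (AR order 2, c_2 = 0):
  (E0) gamma(0) = phi_1 gamma(1) + phi_2 gamma(2) + c_0
  (E1) gamma(1) = phi_1 gamma(0) + phi_2 gamma(1) + c_1
  (E2) gamma(2) = phi_1 gamma(1) + phi_2 gamma(0)
From (E1): gamma(1) = A gamma(0) + B with
  A = phi_1 / (1 - phi_2) = -0.696 / 1.125 = -0.618667,   B = c_1 / (1 - phi_2) = -0.565 / 1.125 = -0.502222.
Insert (E2) into (E0): gamma(0) (1 - phi_2^2) = phi_1 (1 + phi_2) gamma(1) + c_0.
  phi_1 (1 + phi_2) = (-0.696)(0.875) = -0.609,   1 - phi_2^2 = 0.984375.
Replace gamma(1) by A gamma(0) + B and collect gamma(0):
  gamma(0) [0.984375 - (-0.609)(-0.618667)] = (-0.609)(-0.502222) + 1.712465
  gamma(0) * 0.607607 = 2.018318
  gamma(0) = 2.018318 / 0.607607 = 3.32175.
  gamma(1) = A gamma(0) + B = (-0.618667)(3.32175) + (-0.502222) = -2.557278.
  gamma(2) = phi_1 gamma(1) + phi_2 gamma(0) = (-0.696)(-2.557278) + (-0.125)(3.32175) = 1.364647.
Therefore gamma(2) = 1.3646 (to 4 decimal places).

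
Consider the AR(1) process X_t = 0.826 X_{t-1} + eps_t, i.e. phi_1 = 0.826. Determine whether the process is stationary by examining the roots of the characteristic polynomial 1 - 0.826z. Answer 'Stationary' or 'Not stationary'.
\text{Stationary}

The AR(p) characteristic polynomial is P(z) = 1 - 0.826z.
Stationarity requires all roots to lie outside the unit circle, i.e. |z| > 1 for every root.
This is linear in z: 1 + (-0.826) z = 0  =>  z = -1/(-0.826) = 1.210654,  |z| = 1.210654.
Moduli of all roots: 1.2107.
All moduli strictly greater than 1? Yes.
Verdict: Stationary.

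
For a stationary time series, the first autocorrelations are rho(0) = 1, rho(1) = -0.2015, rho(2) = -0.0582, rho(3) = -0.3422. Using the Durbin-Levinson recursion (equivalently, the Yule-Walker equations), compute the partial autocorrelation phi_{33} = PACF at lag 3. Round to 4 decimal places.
\phi_{33} = -0.3960

The PACF at lag k is phi_{kk}, the last component of the solution
to the Yule-Walker system G_k phi = r_k where
  (G_k)_{ij} = rho(|i - j|), (r_k)_i = rho(i), i,j = 1..k.
Equivalently, Durbin-Levinson gives phi_{kk} iteratively:
  phi_{11} = rho(1)
  phi_{kk} = [rho(k) - sum_{j=1..k-1} phi_{k-1,j} rho(k-j)]
            / [1 - sum_{j=1..k-1} phi_{k-1,j} rho(j)],
  phi_{k,j} = phi_{k-1,j} - phi_{kk} phi_{k-1,k-j},  j = 1..k-1.
Step k = 1:
  phi_11 = rho(1) = -0.2015.
Step k = 2:
  phi_22 = [rho(2) - phi_11 rho(1)] / [1 - phi_11 rho(1)] = [-0.0582 - (-0.2015)(-0.2015)] / [1 - (-0.2015)(-0.2015)]
         = -0.09880225 / 0.95939775 = -0.102984.
  Update: phi_21 = phi_11 - phi_22 phi_11 = -0.2015 - (-0.102984)(-0.2015) = -0.222251.
Step k = 3:
  phi_33 = [rho(3) - phi_21 rho(2) - phi_22 rho(1)] / [1 - phi_21 rho(1) - phi_22 rho(2)]
    numerator   = -0.3422 - (-0.222251)(-0.0582) - (-0.102984)(-0.2015) = -0.37588622
    denominator = 1 - (-0.222251)(-0.2015) - (-0.102984)(-0.0582) = 0.94922274
  phi_33 = -0.37588622 / 0.94922274 = -0.396.
Therefore phi_{33} = -0.3960.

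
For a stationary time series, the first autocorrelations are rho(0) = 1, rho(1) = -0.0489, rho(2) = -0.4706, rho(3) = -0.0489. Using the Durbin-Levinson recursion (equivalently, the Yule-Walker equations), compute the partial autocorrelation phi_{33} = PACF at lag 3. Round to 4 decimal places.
\phi_{33} = -0.1371

The PACF at lag k is phi_{kk}, the last component of the solution
to the Yule-Walker system G_k phi = r_k where
  (G_k)_{ij} = rho(|i - j|), (r_k)_i = rho(i), i,j = 1..k.
Equivalently, Durbin-Levinson gives phi_{kk} iteratively:
  phi_{11} = rho(1)
  phi_{kk} = [rho(k) - sum_{j=1..k-1} phi_{k-1,j} rho(k-j)]
            / [1 - sum_{j=1..k-1} phi_{k-1,j} rho(j)],
  phi_{k,j} = phi_{k-1,j} - phi_{kk} phi_{k-1,k-j},  j = 1..k-1.
Step k = 1:
  phi_11 = rho(1) = -0.0489.
Step k = 2:
  phi_22 = [rho(2) - phi_11 rho(1)] / [1 - phi_11 rho(1)] = [-0.4706 - (-0.0489)(-0.0489)] / [1 - (-0.0489)(-0.0489)]
         = -0.47299121 / 0.99760879 = -0.474125.
  Update: phi_21 = phi_11 - phi_22 phi_11 = -0.0489 - (-0.474125)(-0.0489) = -0.072085.
Step k = 3:
  phi_33 = [rho(3) - phi_21 rho(2) - phi_22 rho(1)] / [1 - phi_21 rho(1) - phi_22 rho(2)]
    numerator   = -0.0489 - (-0.072085)(-0.4706) - (-0.474125)(-0.0489) = -0.10600777
    denominator = 1 - (-0.072085)(-0.0489) - (-0.474125)(-0.4706) = 0.77335186
  phi_33 = -0.10600777 / 0.77335186 = -0.1371.
Therefore phi_{33} = -0.1371.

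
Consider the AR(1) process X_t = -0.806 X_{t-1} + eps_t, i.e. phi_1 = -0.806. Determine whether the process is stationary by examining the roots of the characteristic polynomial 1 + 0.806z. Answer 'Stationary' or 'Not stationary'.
\text{Stationary}

The AR(p) characteristic polynomial is P(z) = 1 + 0.806z.
Stationarity requires all roots to lie outside the unit circle, i.e. |z| > 1 for every root.
This is linear in z: 1 + (0.806) z = 0  =>  z = -1/(0.806) = -1.240695,  |z| = 1.240695.
Moduli of all roots: 1.2407.
All moduli strictly greater than 1? Yes.
Verdict: Stationary.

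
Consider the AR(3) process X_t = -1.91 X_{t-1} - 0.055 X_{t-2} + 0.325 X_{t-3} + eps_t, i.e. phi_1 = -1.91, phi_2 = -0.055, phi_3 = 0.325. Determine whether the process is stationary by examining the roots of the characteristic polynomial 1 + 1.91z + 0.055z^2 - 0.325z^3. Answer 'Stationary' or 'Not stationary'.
\text{Not stationary}

The AR(p) characteristic polynomial is P(z) = 1 + 1.91z + 0.055z^2 - 0.325z^3.
Stationarity requires all roots to lie outside the unit circle, i.e. |z| > 1 for every root.
Degree 3: look for a simple real root z0 first, then factor out (1 - z/z0) and solve the remaining quadratic.
Testing z0 = -2: P(-2) = 1 + (1.91)(-2) + (0.055)(-2)^2 + (-0.325)(-2)^3
  = 1 + (-3.82) + (0.22) + (2.6) = 0.  So z_0 = -2 is a root, |z_0| = 2.
Divide out the factor (1 + 0.5 z) = (1 - z/z0) (since 1/z0 = -0.5):
  P(z) = (1 + 0.5 z)(1 + (1.41) z + (-0.65) z^2)
  [check: z-coef 1.41 - (-0.5) = 1.91; z^2-coef -0.65 - (-0.5)(1.41) = 0.055; z^3-coef -(-0.5)(-0.65) = -0.325.]
Remaining roots from the quadratic factor 1 + (1.41) z + (-0.65) z^2:
  Set 1 + (1.41) z + (-0.65) z^2 = 0, i.e. a z^2 + b z + c = 0 with a = -0.65, b = 1.41, c = 1.
  Discriminant D = b^2 - 4ac = (1.41)^2 - 4*(-0.65)*1 = 1.9881 - (-2.6) = 4.5881.
  D >= 0, so the roots are real: z = (-b +/- sqrt(D)) / (2a) = (-1.41 +/- 2.141985) / (-1.3).
    z_1 = (-1.41 + 2.141985) / (-1.3) = -0.5631,   |z_1| = 0.5631.
    z_2 = (-1.41 - 2.141985) / (-1.3) = 2.7323,   |z_2| = 2.7323.
Moduli of all roots: 2.0000, 0.5631, 2.7323.
All moduli strictly greater than 1? No.
Verdict: Not stationary.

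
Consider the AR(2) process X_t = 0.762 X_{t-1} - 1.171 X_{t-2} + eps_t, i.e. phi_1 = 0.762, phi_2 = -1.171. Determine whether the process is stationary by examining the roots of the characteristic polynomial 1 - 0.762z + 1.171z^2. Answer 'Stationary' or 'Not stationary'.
\text{Not stationary}

The AR(p) characteristic polynomial is P(z) = 1 - 0.762z + 1.171z^2.
Stationarity requires all roots to lie outside the unit circle, i.e. |z| > 1 for every root.
Set 1 + (-0.762) z + (1.171) z^2 = 0, i.e. a z^2 + b z + c = 0 with a = 1.171, b = -0.762, c = 1.
Discriminant D = b^2 - 4ac = (-0.762)^2 - 4*(1.171)*1 = 0.580644 - (4.684) = -4.103356.
D < 0, so the roots are the complex-conjugate pair z = (-b +/- i sqrt(-D)) / (2a) = 0.3254 +/- 0.8649i.
For a conjugate pair |z|^2 = z * conj(z) = (product of roots) = c/a = 1/(1.171) = 0.853971, so |z| = sqrt(0.853971) = 0.9241 for both roots.
Moduli of all roots: 0.9241, 0.9241.
All moduli strictly greater than 1? No.
Verdict: Not stationary.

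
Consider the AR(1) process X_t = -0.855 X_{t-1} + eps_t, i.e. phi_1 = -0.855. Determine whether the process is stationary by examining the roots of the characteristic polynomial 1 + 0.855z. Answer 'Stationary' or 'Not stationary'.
\text{Stationary}

The AR(p) characteristic polynomial is P(z) = 1 + 0.855z.
Stationarity requires all roots to lie outside the unit circle, i.e. |z| > 1 for every root.
This is linear in z: 1 + (0.855) z = 0  =>  z = -1/(0.855) = -1.169591,  |z| = 1.169591.
Moduli of all roots: 1.1696.
All moduli strictly greater than 1? Yes.
Verdict: Stationary.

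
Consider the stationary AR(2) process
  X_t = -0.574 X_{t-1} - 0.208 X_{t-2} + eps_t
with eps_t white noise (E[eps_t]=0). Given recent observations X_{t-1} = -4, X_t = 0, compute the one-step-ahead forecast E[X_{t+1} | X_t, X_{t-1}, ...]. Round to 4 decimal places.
E[X_{t+1} \mid \mathcal F_t] = 0.8320

For an AR(p) model X_t = c + sum_i phi_i X_{t-i} + eps_t, the
one-step-ahead conditional mean is
  E[X_{t+1} | X_t, ...] = c + sum_i phi_i X_{t+1-i}.
Substitute known values:
  E[X_{t+1} | ...] = (-0.574) * (0) + (-0.208) * (-4)
                   = 0.8320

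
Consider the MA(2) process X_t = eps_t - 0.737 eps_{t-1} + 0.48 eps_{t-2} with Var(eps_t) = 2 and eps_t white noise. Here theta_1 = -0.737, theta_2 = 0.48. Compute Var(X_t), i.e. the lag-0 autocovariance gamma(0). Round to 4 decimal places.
\gamma(0) = 3.5471

For an MA(q) process X_t = eps_t + sum_i theta_i eps_{t-i} with
Var(eps_t) = sigma^2, the variance is
  gamma(0) = sigma^2 * (1 + sum_i theta_i^2).
  sum_i theta_i^2 = (-0.737)^2 + (0.48)^2 = 0.543169 + 0.2304 = 0.773569.
  gamma(0) = 2 * (1 + 0.773569) = 2 * 1.773569 = 3.547138, which rounds to 3.5471.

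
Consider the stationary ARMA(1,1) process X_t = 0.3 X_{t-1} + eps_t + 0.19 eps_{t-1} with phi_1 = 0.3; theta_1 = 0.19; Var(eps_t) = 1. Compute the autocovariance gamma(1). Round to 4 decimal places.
\gamma(1) = 0.5692

Multiply the model equation by X_{t-k} and take expectations. With theta_0 = psi_0 = 1 and psi_j the MA(infinity) weights, this gives
  gamma(k) - sum_i phi_i gamma(k-i) = c_k,
  c_k = sigma^2 * sum_{j=k..q} theta_j psi_{j-k}   (c_k = 0 for k > q),
using gamma(-m) = gamma(m).
psi-weights needed (psi_j = theta_j + sum_i phi_i psi_{j-i}):
  psi_1 = theta_1 + phi_1 = 0.19 + (0.3) = 0.49
Right-hand sides:
  c_0 = sigma^2 (1 + theta_1 psi_1) = 1 * (1 + (0.19)(0.49)) = 1 * 1.0931 = 1.0931
  c_1 = sigma^2 theta_1 = 1 * (0.19) = 0.19
  c_2 = 0
Equations for k = 0 and k = 1 (AR order 1):
  gamma(0) = phi_1 gamma(1) + c_0
  gamma(1) = phi_1 gamma(0) + c_1
Substituting the second into the first: gamma(0) (1 - phi_1^2) = c_0 + phi_1 c_1, so
  gamma(0) = (c_0 + phi_1 c_1) / (1 - phi_1^2) = (1.0931 + (0.3)(0.19)) / (1 - (0.3)^2) = 1.1501 / 0.91 = 1.263846.
  gamma(1) = phi_1 gamma(0) + c_1 = (0.3)(1.263846) + (0.19) = 0.569154.
Therefore gamma(1) = 0.5692 (to 4 decimal places).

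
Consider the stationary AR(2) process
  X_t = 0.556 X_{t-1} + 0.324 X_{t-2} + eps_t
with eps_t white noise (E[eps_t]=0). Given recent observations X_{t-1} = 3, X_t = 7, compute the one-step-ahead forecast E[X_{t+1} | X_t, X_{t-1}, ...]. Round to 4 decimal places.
E[X_{t+1} \mid \mathcal F_t] = 4.8640

For an AR(p) model X_t = c + sum_i phi_i X_{t-i} + eps_t, the
one-step-ahead conditional mean is
  E[X_{t+1} | X_t, ...] = c + sum_i phi_i X_{t+1-i}.
Substitute known values:
  E[X_{t+1} | ...] = (0.556) * (7) + (0.324) * (3)
                   = 4.8640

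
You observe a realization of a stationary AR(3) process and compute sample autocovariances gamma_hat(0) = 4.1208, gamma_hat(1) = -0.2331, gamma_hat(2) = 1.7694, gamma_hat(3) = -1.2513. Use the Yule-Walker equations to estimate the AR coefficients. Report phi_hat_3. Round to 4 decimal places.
\hat\phi_{3} = -0.3260

The Yule-Walker equations for an AR(p) process read, in matrix form,
  Gamma_p phi = r_p,   with   (Gamma_p)_{ij} = gamma(|i - j|),
                       (r_p)_i = gamma(i),   i,j = 1..p.
Substitute the sample gammas (Toeplitz matrix and right-hand side of size 3):
  Gamma_p = [[4.1208, -0.2331, 1.7694], [-0.2331, 4.1208, -0.2331], [1.7694, -0.2331, 4.1208]]
  r_p     = [-0.2331, 1.7694, -1.2513]
Written out (R1..R3):
  (R1) 4.1208 phi_1 - 0.2331 phi_2 + 1.7694 phi_3 = -0.2331
  (R2) -0.2331 phi_1 + 4.1208 phi_2 - 0.2331 phi_3 = 1.7694
  (R3) 1.7694 phi_1 - 0.2331 phi_2 + 4.1208 phi_3 = -1.2513
Gaussian elimination:
  R2 <- R2 - (-0.2331/4.1208) R1 = R2 - (-0.056567) R1:  4.107614 phi_2 - 0.133011 phi_3 = 1.756214
  R3 <- R3 - (1.7694/4.1208) R1 = R3 - (0.429383) R1:  -0.133011 phi_2 + 3.36105 phi_3 = -1.151211
  R3 <- R3 - (-0.133011/4.107614) R2 = R3 - (-0.032382) R2:  3.356743 phi_3 = -1.094342
Back-substitution:
  phi_hat_3 = -1.094342 / 3.356743 = -0.326013
  phi_hat_2 = (1.756214 - (-0.133011)(-0.326013)) / 4.107614 = 0.416994
  phi_hat_1 = (-0.2331 - (-0.2331)(0.416994) - (1.7694)(-0.326013)) / 4.1208 = 0.107006
So phi_hat = [0.1070, 0.4170, -0.3260].
Therefore phi_hat_3 = -0.3260.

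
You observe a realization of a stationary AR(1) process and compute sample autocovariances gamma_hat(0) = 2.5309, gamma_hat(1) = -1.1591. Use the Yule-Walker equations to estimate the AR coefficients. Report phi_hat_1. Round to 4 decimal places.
\hat\phi_{1} = -0.4580

The Yule-Walker equations for an AR(p) process read, in matrix form,
  Gamma_p phi = r_p,   with   (Gamma_p)_{ij} = gamma(|i - j|),
                       (r_p)_i = gamma(i),   i,j = 1..p.
Substitute the sample gammas (Toeplitz matrix and right-hand side of size 1):
  Gamma_p = [[2.5309]]
  r_p     = [-1.1591]
With p = 1 this is the single equation gamma(0) phi_1 = gamma(1):
  phi_hat_1 = gamma(1) / gamma(0) = -1.1591 / 2.5309 = -0.4580.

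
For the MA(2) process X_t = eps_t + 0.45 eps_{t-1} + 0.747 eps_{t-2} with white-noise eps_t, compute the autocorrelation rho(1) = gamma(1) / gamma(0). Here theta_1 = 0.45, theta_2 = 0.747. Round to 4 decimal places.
\rho(1) = 0.4465

For an MA(q) process with theta_0 = 1, the autocovariance is
  gamma(k) = sigma^2 * sum_{i=0..q-k} theta_i * theta_{i+k},
and rho(k) = gamma(k) / gamma(0). Sigma^2 cancels.
  numerator   = (1)*(0.45) + (0.45)*(0.747) = 0.78615.
  denominator = (1)^2 + (0.45)^2 + (0.747)^2 = 1.760509.
  rho(1) = 0.78615 / 1.760509 = 0.4465.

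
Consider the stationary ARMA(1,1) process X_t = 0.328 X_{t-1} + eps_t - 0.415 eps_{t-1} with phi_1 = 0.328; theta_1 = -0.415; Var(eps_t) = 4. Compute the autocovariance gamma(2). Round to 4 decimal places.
\gamma(2) = -0.1105

Multiply the model equation by X_{t-k} and take expectations. With theta_0 = psi_0 = 1 and psi_j the MA(infinity) weights, this gives
  gamma(k) - sum_i phi_i gamma(k-i) = c_k,
  c_k = sigma^2 * sum_{j=k..q} theta_j psi_{j-k}   (c_k = 0 for k > q),
using gamma(-m) = gamma(m).
psi-weights needed (psi_j = theta_j + sum_i phi_i psi_{j-i}):
  psi_1 = theta_1 + phi_1 = -0.415 + (0.328) = -0.087
Right-hand sides:
  c_0 = sigma^2 (1 + theta_1 psi_1) = 4 * (1 + (-0.415)(-0.087)) = 4 * 1.036105 = 4.14442
  c_1 = sigma^2 theta_1 = 4 * (-0.415) = -1.66
  c_2 = 0
Equations for k = 0 and k = 1 (AR order 1):
  gamma(0) = phi_1 gamma(1) + c_0
  gamma(1) = phi_1 gamma(0) + c_1
Substituting the second into the first: gamma(0) (1 - phi_1^2) = c_0 + phi_1 c_1, so
  gamma(0) = (c_0 + phi_1 c_1) / (1 - phi_1^2) = (4.14442 + (0.328)(-1.66)) / (1 - (0.328)^2) = 3.59994 / 0.892416 = 4.033926.
  gamma(1) = phi_1 gamma(0) + c_1 = (0.328)(4.033926) + (-1.66) = -0.336872.
For k = 2 (> q): gamma(2) = phi_1 gamma(1) = (0.328)(-0.336872) = -0.110494.
Therefore gamma(2) = -0.1105 (to 4 decimal places).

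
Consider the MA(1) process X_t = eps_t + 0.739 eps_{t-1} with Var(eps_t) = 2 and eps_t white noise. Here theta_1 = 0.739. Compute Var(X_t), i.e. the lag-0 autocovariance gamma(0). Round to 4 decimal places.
\gamma(0) = 3.0922

For an MA(q) process X_t = eps_t + sum_i theta_i eps_{t-i} with
Var(eps_t) = sigma^2, the variance is
  gamma(0) = sigma^2 * (1 + sum_i theta_i^2).
  sum_i theta_i^2 = (0.739)^2 = 0.546121.
  gamma(0) = 2 * (1 + 0.546121) = 2 * 1.546121 = 3.092242, which rounds to 3.0922.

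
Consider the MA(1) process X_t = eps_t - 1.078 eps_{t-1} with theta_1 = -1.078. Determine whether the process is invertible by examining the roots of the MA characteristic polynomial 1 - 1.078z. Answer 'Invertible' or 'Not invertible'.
\text{Not invertible}

The MA(q) characteristic polynomial is P(z) = 1 - 1.078z.
Invertibility requires all roots to lie outside the unit circle, i.e. |z| > 1 for every root.
This is linear in z: 1 + (-1.078) z = 0  =>  z = -1/(-1.078) = 0.927644,  |z| = 0.927644.
Moduli of all roots: 0.9276.
All moduli strictly greater than 1? No.
Verdict: Not invertible.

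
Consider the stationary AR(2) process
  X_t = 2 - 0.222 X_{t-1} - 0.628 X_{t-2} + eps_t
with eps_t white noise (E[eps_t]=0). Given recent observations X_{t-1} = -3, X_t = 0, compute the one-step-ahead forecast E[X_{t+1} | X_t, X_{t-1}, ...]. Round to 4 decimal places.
E[X_{t+1} \mid \mathcal F_t] = 3.8840

For an AR(p) model X_t = c + sum_i phi_i X_{t-i} + eps_t, the
one-step-ahead conditional mean is
  E[X_{t+1} | X_t, ...] = c + sum_i phi_i X_{t+1-i}.
Substitute known values:
  E[X_{t+1} | ...] = 2 + (-0.222) * (0) + (-0.628) * (-3)
                   = 3.8840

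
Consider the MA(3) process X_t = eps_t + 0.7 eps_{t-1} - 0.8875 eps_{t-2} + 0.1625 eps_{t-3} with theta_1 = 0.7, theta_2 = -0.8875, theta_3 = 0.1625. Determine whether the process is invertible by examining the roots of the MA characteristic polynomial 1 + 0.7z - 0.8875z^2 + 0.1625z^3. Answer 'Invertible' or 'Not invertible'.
\text{Not invertible}

The MA(q) characteristic polynomial is P(z) = 1 + 0.7z - 0.8875z^2 + 0.1625z^3.
Invertibility requires all roots to lie outside the unit circle, i.e. |z| > 1 for every root.
Degree 3: look for a simple real root z0 first, then factor out (1 - z/z0) and solve the remaining quadratic.
Testing z0 = 4: P(4) = 1 + (0.7)(4) + (-0.8875)(4)^2 + (0.1625)(4)^3
  = 1 + (2.8) + (-14.2) + (10.4) = 0.  So z_0 = 4 is a root, |z_0| = 4.
Divide out the factor (1 - 0.25 z) = (1 - z/z0) (since 1/z0 = 0.25):
  P(z) = (1 - 0.25 z)(1 + (0.95) z + (-0.65) z^2)
  [check: z-coef 0.95 - (0.25) = 0.7; z^2-coef -0.65 - (0.25)(0.95) = -0.8875; z^3-coef -(0.25)(-0.65) = 0.1625.]
Remaining roots from the quadratic factor 1 + (0.95) z + (-0.65) z^2:
  Set 1 + (0.95) z + (-0.65) z^2 = 0, i.e. a z^2 + b z + c = 0 with a = -0.65, b = 0.95, c = 1.
  Discriminant D = b^2 - 4ac = (0.95)^2 - 4*(-0.65)*1 = 0.9025 - (-2.6) = 3.5025.
  D >= 0, so the roots are real: z = (-b +/- sqrt(D)) / (2a) = (-0.95 +/- 1.871497) / (-1.3).
    z_1 = (-0.95 + 1.871497) / (-1.3) = -0.7088,   |z_1| = 0.7088.
    z_2 = (-0.95 - 1.871497) / (-1.3) = 2.1704,   |z_2| = 2.1704.
Moduli of all roots: 4.0000, 0.7088, 2.1704.
All moduli strictly greater than 1? No.
Verdict: Not invertible.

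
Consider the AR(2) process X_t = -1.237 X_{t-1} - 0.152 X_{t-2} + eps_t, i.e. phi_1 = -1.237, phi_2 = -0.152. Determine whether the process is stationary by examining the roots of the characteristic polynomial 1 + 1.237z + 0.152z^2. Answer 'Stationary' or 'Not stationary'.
\text{Not stationary}

The AR(p) characteristic polynomial is P(z) = 1 + 1.237z + 0.152z^2.
Stationarity requires all roots to lie outside the unit circle, i.e. |z| > 1 for every root.
Set 1 + (1.237) z + (0.152) z^2 = 0, i.e. a z^2 + b z + c = 0 with a = 0.152, b = 1.237, c = 1.
Discriminant D = b^2 - 4ac = (1.237)^2 - 4*(0.152)*1 = 1.530169 - (0.608) = 0.922169.
D >= 0, so the roots are real: z = (-b +/- sqrt(D)) / (2a) = (-1.237 +/- 0.960296) / (0.304).
  z_1 = (-1.237 + 0.960296) / (0.304) = -0.9102,   |z_1| = 0.9102.
  z_2 = (-1.237 - 0.960296) / (0.304) = -7.2279,   |z_2| = 7.2279.
Moduli of all roots: 0.9102, 7.2279.
All moduli strictly greater than 1? No.
Verdict: Not stationary.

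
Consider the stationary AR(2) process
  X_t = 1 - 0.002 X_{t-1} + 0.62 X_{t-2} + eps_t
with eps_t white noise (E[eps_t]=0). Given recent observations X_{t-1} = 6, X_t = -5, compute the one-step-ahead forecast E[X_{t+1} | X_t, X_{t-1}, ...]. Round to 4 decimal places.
E[X_{t+1} \mid \mathcal F_t] = 4.7300

For an AR(p) model X_t = c + sum_i phi_i X_{t-i} + eps_t, the
one-step-ahead conditional mean is
  E[X_{t+1} | X_t, ...] = c + sum_i phi_i X_{t+1-i}.
Substitute known values:
  E[X_{t+1} | ...] = 1 + (-0.002) * (-5) + (0.62) * (6)
                   = 4.7300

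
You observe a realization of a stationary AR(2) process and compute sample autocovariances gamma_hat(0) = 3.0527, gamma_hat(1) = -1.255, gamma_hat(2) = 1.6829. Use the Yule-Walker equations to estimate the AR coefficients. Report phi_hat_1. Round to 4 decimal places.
\hat\phi_{1} = -0.2220

The Yule-Walker equations for an AR(p) process read, in matrix form,
  Gamma_p phi = r_p,   with   (Gamma_p)_{ij} = gamma(|i - j|),
                       (r_p)_i = gamma(i),   i,j = 1..p.
Substitute the sample gammas (Toeplitz matrix and right-hand side of size 2):
  Gamma_p = [[3.0527, -1.255], [-1.255, 3.0527]]
  r_p     = [-1.255, 1.6829]
Written out:
  3.0527 phi_1 - 1.255 phi_2 = -1.255
  -1.255 phi_1 + 3.0527 phi_2 = 1.6829
Solve by Cramer's rule:
  det = gamma(0)^2 - gamma(1)^2 = (3.0527)^2 - (-1.255)^2 = 9.31897729 - 1.575025 = 7.74395229
  phi_hat_1 = [gamma(1) gamma(0) - gamma(1) gamma(2)] / det = [(-1.255)(3.0527) - (-1.255)(1.6829)] / 7.74395229 = -1.719099 / 7.74395229 = -0.222
  phi_hat_2 = [gamma(0) gamma(2) - gamma(1)^2] / det = [(3.0527)(1.6829) - (-1.255)^2] / 7.74395229 = 3.56236383 / 7.74395229 = 0.46
So phi_hat = [-0.2220, 0.4600].
Therefore phi_hat_1 = -0.2220.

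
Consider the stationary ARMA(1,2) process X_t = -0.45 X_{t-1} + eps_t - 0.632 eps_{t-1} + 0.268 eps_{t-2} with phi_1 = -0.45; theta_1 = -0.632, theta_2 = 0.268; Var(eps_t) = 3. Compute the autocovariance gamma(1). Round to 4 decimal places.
\gamma(1) = -6.6611

Multiply the model equation by X_{t-k} and take expectations. With theta_0 = psi_0 = 1 and psi_j the MA(infinity) weights, this gives
  gamma(k) - sum_i phi_i gamma(k-i) = c_k,
  c_k = sigma^2 * sum_{j=k..q} theta_j psi_{j-k}   (c_k = 0 for k > q),
using gamma(-m) = gamma(m).
psi-weights needed (psi_j = theta_j + sum_i phi_i psi_{j-i}):
  psi_1 = theta_1 + phi_1 = -0.632 + (-0.45) = -1.082
  psi_2 = theta_2 + phi_1 psi_1 = 0.268 + (-0.45)(-1.082) = 0.7549
Right-hand sides:
  c_0 = sigma^2 (1 + theta_1 psi_1 + theta_2 psi_2) = 3 * (1 + (-0.632)(-1.082) + (0.268)(0.7549)) = 3 * 1.886137 = 5.658412
  c_1 = sigma^2 (theta_1 + theta_2 psi_1) = 3 * (-0.632 + (0.268)(-1.082)) = -2.765928
  c_2 = sigma^2 theta_2 = 3 * (0.268) = 0.804
Equations for k = 0 and k = 1 (AR order 1):
  gamma(0) = phi_1 gamma(1) + c_0
  gamma(1) = phi_1 gamma(0) + c_1
Substituting the second into the first: gamma(0) (1 - phi_1^2) = c_0 + phi_1 c_1, so
  gamma(0) = (c_0 + phi_1 c_1) / (1 - phi_1^2) = (5.658412 + (-0.45)(-2.765928)) / (1 - (-0.45)^2) = 6.903079 / 0.7975 = 8.655899.
  gamma(1) = phi_1 gamma(0) + c_1 = (-0.45)(8.655899) + (-2.765928) = -6.661082.
Therefore gamma(1) = -6.6611 (to 4 decimal places).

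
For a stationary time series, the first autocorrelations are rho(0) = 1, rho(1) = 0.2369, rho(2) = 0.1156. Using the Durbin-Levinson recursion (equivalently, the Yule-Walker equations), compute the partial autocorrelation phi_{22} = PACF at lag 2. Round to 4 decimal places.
\phi_{22} = 0.0630

The PACF at lag k is phi_{kk}, the last component of the solution
to the Yule-Walker system G_k phi = r_k where
  (G_k)_{ij} = rho(|i - j|), (r_k)_i = rho(i), i,j = 1..k.
Equivalently, Durbin-Levinson gives phi_{kk} iteratively:
  phi_{11} = rho(1)
  phi_{kk} = [rho(k) - sum_{j=1..k-1} phi_{k-1,j} rho(k-j)]
            / [1 - sum_{j=1..k-1} phi_{k-1,j} rho(j)],
  phi_{k,j} = phi_{k-1,j} - phi_{kk} phi_{k-1,k-j},  j = 1..k-1.
Step k = 1:
  phi_11 = rho(1) = 0.2369.
Step k = 2:
  phi_22 = [rho(2) - phi_11 rho(1)] / [1 - phi_11 rho(1)] = [0.1156 - (0.2369)(0.2369)] / [1 - (0.2369)(0.2369)]
         = 0.05947839 / 0.94387839 = 0.063.
Therefore phi_{22} = 0.0630.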